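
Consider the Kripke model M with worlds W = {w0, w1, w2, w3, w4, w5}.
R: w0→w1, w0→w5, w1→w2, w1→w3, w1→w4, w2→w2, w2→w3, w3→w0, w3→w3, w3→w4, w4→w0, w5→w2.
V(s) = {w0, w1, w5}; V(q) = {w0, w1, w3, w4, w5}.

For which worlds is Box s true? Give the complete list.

w0, w4

Recall that Box ψ holds at a world iff ψ holds at every accessible world, and Dia ψ holds iff ψ holds at some accessible world.
Let φ = Box s. Evaluate φ at each world:
  w0 (successors {w1, w5}): φ is true.
  w1 (successors {w2, w3, w4}): φ is false.
  w2 (successors {w2, w3}): φ is false.
  w3 (successors {w0, w3, w4}): φ is false.
  w4 (successors {w0}): φ is true.
  w5 (successors {w2}): φ is false.
For instance, at w5:
  At w5: Box s requires s at every successor {w2}.
    s fails at w2, so Box s is false at w5.
Satisfying worlds: {w0, w4}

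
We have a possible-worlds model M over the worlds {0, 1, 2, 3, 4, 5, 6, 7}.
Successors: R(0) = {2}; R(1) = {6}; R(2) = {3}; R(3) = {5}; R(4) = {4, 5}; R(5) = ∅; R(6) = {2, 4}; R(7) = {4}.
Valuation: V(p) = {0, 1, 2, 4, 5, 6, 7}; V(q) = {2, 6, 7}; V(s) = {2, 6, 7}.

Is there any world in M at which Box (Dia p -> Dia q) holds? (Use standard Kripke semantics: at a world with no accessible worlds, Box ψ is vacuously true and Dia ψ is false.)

Let φ = Box (Dia p -> Dia q). Evaluate φ at each world:
  0 (successors {2}): φ is true.
  1 (successors {6}): φ is true.
  2 (successors {3}): φ is false.
  3 (successors {5}): φ is true.
  4 (successors {4, 5}): φ is false.
  5 (successors ∅): φ is true.
  6 (successors {2, 4}): φ is false.
  7 (successors {4}): φ is false.
Detail at 0 (witness):
  At 0: Box (Dia p -> Dia q) requires Dia p -> Dia q at every successor {2}.
      At 2: Dia p is false, Dia q is false, so Dia p -> Dia q is true.
  So Box (Dia p -> Dia q) is true at 0.

Yes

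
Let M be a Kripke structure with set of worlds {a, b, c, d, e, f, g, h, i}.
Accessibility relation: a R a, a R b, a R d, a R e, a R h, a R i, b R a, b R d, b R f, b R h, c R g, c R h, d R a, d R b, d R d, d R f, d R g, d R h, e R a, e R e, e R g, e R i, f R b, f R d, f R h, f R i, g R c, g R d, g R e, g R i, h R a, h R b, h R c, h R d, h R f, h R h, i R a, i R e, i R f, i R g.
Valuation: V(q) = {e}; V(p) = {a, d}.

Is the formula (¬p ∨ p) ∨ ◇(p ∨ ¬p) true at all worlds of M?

Yes

Let φ = (¬p ∨ p) ∨ ◇(p ∨ ¬p). Evaluate φ at each world:
  a (successors {a, b, d, e, h, i}): φ is true.
  b (successors {a, d, f, h}): φ is true.
  c (successors {g, h}): φ is true.
  d (successors {a, b, d, f, g, h}): φ is true.
  e (successors {a, e, g, i}): φ is true.
  f (successors {b, d, h, i}): φ is true.
  g (successors {c, d, e, i}): φ is true.
  h (successors {a, b, c, d, f, h}): φ is true.
  i (successors {a, e, f, g}): φ is true.
For instance, at g:
  At g: ¬p ∨ p is true, ◇(p ∨ ¬p) is true, so (¬p ∨ p) ∨ ◇(p ∨ ¬p) is true.
    At g: ◇(p ∨ ¬p) requires p ∨ ¬p at some successor in {c, d, e, i}.
      p ∨ ¬p holds at c, so ◇(p ∨ ¬p) is true at g.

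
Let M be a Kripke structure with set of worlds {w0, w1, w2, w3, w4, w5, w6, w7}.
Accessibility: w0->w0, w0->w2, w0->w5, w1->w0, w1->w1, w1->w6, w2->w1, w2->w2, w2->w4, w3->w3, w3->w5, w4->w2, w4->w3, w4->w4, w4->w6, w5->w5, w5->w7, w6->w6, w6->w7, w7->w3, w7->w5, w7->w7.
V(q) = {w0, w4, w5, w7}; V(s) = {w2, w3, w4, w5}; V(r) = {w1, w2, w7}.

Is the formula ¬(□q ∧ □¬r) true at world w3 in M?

Yes

Recall that □ψ holds at a world iff ψ holds at every accessible world, and ◇ψ holds iff ψ holds at some accessible world.
At w3: □q ∧ □¬r is false, so ¬(□q ∧ □¬r) is true.
  At w3: □q is false, □¬r is true, so □q ∧ □¬r is false.
    At w3: □q requires q at every successor {w3, w5}.
      q fails at w3, so □q is false at w3.
    At w3: □¬r requires ¬r at every successor {w3, w5}.
      At w3: ¬r is true.
      At w5: ¬r is true.
    So □¬r is true at w3.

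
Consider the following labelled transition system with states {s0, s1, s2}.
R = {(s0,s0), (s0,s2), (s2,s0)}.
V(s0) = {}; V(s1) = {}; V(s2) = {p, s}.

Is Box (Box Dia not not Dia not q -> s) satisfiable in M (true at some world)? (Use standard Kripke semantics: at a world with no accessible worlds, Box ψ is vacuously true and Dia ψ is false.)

Yes

Let φ = Box (Box Dia not not Dia not q -> s). Evaluate φ at each world:
  s0 (successors {s0, s2}): φ is false.
  s1 (successors ∅): φ is true.
  s2 (successors {s0}): φ is false.
Detail at s1 (witness):
  At s1: no accessible worlds, so Box (Box Dia not not Dia not q -> s) holds vacuously.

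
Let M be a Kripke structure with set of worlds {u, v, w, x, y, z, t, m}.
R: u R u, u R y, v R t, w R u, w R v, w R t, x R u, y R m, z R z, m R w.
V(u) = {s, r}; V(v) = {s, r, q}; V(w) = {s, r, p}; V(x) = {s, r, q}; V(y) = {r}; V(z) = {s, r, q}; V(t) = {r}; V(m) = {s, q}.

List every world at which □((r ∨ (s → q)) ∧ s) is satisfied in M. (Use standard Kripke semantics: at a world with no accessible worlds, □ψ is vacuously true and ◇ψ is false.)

Let φ = □((r ∨ (s → q)) ∧ s). Evaluate φ at each world:
  u (successors {u, y}): φ is false.
  v (successors {t}): φ is false.
  w (successors {u, v, t}): φ is false.
  x (successors {u}): φ is true.
  y (successors {m}): φ is true.
  z (successors {z}): φ is true.
  t (successors ∅): φ is true.
  m (successors {w}): φ is true.
For instance, at v:
  At v: □((r ∨ (s → q)) ∧ s) requires (r ∨ (s → q)) ∧ s at every successor {t}.
    (r ∨ (s → q)) ∧ s fails at t, so □((r ∨ (s → q)) ∧ s) is false at v.
Satisfying worlds: {x, y, z, t, m}

x, y, z, t, m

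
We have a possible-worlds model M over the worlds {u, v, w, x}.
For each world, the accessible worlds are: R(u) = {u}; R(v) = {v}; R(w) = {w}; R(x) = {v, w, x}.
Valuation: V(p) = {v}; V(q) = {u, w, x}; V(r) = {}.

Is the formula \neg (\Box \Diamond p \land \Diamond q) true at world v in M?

At v: \Box \Diamond p \land \Diamond q is false, so \neg (\Box \Diamond p \land \Diamond q) is true.
  At v: \Box \Diamond p is true, \Diamond q is false, so \Box \Diamond p \land \Diamond q is false.
    At v: \Box \Diamond p requires \Diamond p at every successor {v}.
      At v: \Diamond p is true.
    So \Box \Diamond p is true at v.
    At v: \Diamond q requires q at some successor in {v}.
      At v: q is false.
    So \Diamond q is false at v.

Yes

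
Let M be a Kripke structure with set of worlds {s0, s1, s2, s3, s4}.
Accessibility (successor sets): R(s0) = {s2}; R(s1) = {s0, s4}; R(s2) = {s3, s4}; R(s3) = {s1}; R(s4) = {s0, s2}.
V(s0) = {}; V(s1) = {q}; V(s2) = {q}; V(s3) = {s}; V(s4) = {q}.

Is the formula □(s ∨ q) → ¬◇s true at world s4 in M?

Recall that □ψ holds at a world iff ψ holds at every accessible world, and ◇ψ holds iff ψ holds at some accessible world.
At s4: □(s ∨ q) is false, ¬◇s is true, so □(s ∨ q) → ¬◇s is true.
  At s4: □(s ∨ q) requires s ∨ q at every successor {s0, s2}.
    s ∨ q fails at s0, so □(s ∨ q) is false at s4.
  At s4: ◇s is false, so ¬◇s is true.
    At s4: ◇s requires s at some successor in {s0, s2}.
      At s0: s is false.
      At s2: s is false.
    So ◇s is false at s4.

Yes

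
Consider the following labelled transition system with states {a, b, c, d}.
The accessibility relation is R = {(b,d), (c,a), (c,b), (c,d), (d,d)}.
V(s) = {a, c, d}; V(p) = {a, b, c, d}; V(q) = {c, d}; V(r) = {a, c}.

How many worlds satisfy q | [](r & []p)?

Let φ = q | [](r & []p). Evaluate φ at each world:
  a (successors ∅): φ is true.
  b (successors {d}): φ is false.
  c (successors {a, b, d}): φ is true.
  d (successors {d}): φ is true.
For instance, at b:
  At b: q is false, [](r & []p) is false, so q | [](r & []p) is false.
    At b: [](r & []p) requires r & []p at every successor {d}.
      r & []p fails at d, so [](r & []p) is false at b.
Satisfying worlds: {a, c, d}

3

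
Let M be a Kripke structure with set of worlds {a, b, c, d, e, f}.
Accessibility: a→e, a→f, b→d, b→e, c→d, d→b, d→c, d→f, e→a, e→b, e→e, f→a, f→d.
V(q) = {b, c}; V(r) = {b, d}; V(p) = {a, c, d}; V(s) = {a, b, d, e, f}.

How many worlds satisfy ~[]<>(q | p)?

Recall that []ψ holds at a world iff ψ holds at every accessible world, and <>ψ holds iff ψ holds at some accessible world.
Let φ = ~[]<>(q | p). Evaluate φ at each world:
  a (successors {e, f}): φ is false.
  b (successors {d, e}): φ is false.
  c (successors {d}): φ is false.
  d (successors {b, c, f}): φ is false.
  e (successors {a, b, e}): φ is true.
  f (successors {a, d}): φ is true.
For instance, at c:
  At c: []<>(q | p) is true, so ~[]<>(q | p) is false.
    At c: []<>(q | p) requires <>(q | p) at every successor {d}.
      At d: <>(q | p) is true.
    So []<>(q | p) is true at c.
Satisfying worlds: {e, f}

2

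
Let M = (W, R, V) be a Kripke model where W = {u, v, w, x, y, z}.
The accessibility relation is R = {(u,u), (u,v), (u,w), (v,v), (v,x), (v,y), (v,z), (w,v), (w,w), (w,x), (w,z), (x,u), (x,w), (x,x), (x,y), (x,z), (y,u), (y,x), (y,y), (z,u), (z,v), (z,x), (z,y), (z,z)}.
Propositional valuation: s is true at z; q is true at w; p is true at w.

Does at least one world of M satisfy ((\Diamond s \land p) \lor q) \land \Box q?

No

Let φ = ((\Diamond s \land p) \lor q) \land \Box q. Evaluate φ at each world:
  u (successors {u, v, w}): φ is false.
  v (successors {v, x, y, z}): φ is false.
  w (successors {v, w, x, z}): φ is false.
  x (successors {u, w, x, y, z}): φ is false.
  y (successors {u, x, y}): φ is false.
  z (successors {u, v, x, y, z}): φ is false.
For instance, at v:
  At v: (\Diamond s \land p) \lor q is false, \Box q is false, so ((\Diamond s \land p) \lor q) \land \Box q is false.
    At v: \Diamond s \land p is false, q is false, so (\Diamond s \land p) \lor q is false.
      At v: \Diamond s is true, p is false, so \Diamond s \land p is false.
    At v: \Box q requires q at every successor {v, x, y, z}.
      q fails at v, so \Box q is false at v.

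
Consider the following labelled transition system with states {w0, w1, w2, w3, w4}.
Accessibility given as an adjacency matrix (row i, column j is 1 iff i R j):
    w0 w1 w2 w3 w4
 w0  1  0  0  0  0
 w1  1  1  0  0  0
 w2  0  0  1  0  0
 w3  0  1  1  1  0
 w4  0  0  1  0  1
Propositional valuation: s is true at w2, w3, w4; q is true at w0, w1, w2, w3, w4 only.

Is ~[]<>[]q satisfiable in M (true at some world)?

No

Let φ = ~[]<>[]q. Evaluate φ at each world:
  w0 (successors {w0}): φ is false.
  w1 (successors {w0, w1}): φ is false.
  w2 (successors {w2}): φ is false.
  w3 (successors {w1, w2, w3}): φ is false.
  w4 (successors {w2, w4}): φ is false.
For instance, at w3:
  At w3: []<>[]q is true, so ~[]<>[]q is false.
    At w3: []<>[]q requires <>[]q at every successor {w1, w2, w3}.
      At w1: <>[]q is true.
      At w2: <>[]q is true.
      At w3: <>[]q is true.
    So []<>[]q is true at w3.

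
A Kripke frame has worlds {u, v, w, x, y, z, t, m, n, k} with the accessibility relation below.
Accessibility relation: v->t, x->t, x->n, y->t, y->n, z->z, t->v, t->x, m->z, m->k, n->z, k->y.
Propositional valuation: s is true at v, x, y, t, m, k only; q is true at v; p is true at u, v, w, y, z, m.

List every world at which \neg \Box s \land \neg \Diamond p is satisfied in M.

Let φ = \neg \Box s \land \neg \Diamond p. Evaluate φ at each world:
  u (successors ∅): φ is false.
  v (successors {t}): φ is false.
  w (successors ∅): φ is false.
  x (successors {t, n}): φ is true.
  y (successors {t, n}): φ is true.
  z (successors {z}): φ is false.
  t (successors {v, x}): φ is false.
  m (successors {z, k}): φ is false.
  n (successors {z}): φ is false.
  k (successors {y}): φ is false.
For instance, at x:
  At x: \neg \Box s is true, \neg \Diamond p is true, so \neg \Box s \land \neg \Diamond p is true.
    At x: \Box s is false, so \neg \Box s is true.
      At x: \Box s requires s at every successor {t, n}.
        s fails at n, so \Box s is false at x.
    At x: \Diamond p is false, so \neg \Diamond p is true.
      At x: \Diamond p requires p at some successor in {t, n}.
        At t: p is false.
        At n: p is false.
      So \Diamond p is false at x.
Satisfying worlds: {x, y}

x, y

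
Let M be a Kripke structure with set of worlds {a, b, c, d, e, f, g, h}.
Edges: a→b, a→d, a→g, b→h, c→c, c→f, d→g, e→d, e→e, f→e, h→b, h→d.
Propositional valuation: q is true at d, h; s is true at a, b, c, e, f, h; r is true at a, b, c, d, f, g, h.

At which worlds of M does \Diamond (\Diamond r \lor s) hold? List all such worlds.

Let φ = \Diamond (\Diamond r \lor s). Evaluate φ at each world:
  a (successors {b, d, g}): φ is true.
  b (successors {h}): φ is true.
  c (successors {c, f}): φ is true.
  d (successors {g}): φ is false.
  e (successors {d, e}): φ is true.
  f (successors {e}): φ is true.
  g (successors ∅): φ is false.
  h (successors {b, d}): φ is true.
For instance, at h:
  At h: \Diamond (\Diamond r \lor s) requires \Diamond r \lor s at some successor in {b, d}.
    \Diamond r \lor s holds at b, so \Diamond (\Diamond r \lor s) is true at h.
      At b: \Diamond r is true, s is true, so \Diamond r \lor s is true.
Satisfying worlds: {a, b, c, e, f, h}

a, b, c, e, f, h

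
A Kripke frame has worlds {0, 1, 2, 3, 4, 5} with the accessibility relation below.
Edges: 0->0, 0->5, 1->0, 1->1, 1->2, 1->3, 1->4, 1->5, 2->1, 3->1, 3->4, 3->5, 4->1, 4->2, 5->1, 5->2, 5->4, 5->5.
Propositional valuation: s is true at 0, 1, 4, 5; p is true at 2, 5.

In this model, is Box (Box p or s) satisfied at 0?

At 0: Box (Box p or s) requires Box p or s at every successor {0, 5}.
    At 0: Box p is false, s is true, so Box p or s is true.
      At 0: Box p requires p at every successor {0, 5}.
        p fails at 0, so Box p is false at 0.
    At 5: Box p is false, s is true, so Box p or s is true.
      At 5: Box p requires p at every successor {1, 2, 4, 5}.
        p fails at 1, so Box p is false at 5.
So Box (Box p or s) is true at 0.

Yes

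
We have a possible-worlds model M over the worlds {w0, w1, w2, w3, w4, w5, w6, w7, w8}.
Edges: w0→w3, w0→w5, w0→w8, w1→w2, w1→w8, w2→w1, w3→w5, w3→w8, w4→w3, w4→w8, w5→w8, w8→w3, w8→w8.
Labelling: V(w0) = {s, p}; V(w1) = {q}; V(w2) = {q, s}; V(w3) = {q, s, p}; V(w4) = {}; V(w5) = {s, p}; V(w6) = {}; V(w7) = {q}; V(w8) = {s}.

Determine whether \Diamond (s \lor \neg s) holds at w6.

No

At w6: no accessible worlds, so \Diamond (s \lor \neg s) is false.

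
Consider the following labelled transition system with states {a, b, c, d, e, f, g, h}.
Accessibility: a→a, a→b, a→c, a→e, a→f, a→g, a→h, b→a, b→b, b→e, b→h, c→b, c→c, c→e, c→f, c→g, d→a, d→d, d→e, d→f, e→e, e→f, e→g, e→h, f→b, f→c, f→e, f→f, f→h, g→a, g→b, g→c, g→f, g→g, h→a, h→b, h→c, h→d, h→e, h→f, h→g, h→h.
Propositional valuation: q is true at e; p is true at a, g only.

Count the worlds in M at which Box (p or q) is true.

Let φ = Box (p or q). Evaluate φ at each world:
  a (successors {a, b, c, e, f, g, h}): φ is false.
  b (successors {a, b, e, h}): φ is false.
  c (successors {b, c, e, f, g}): φ is false.
  d (successors {a, d, e, f}): φ is false.
  e (successors {e, f, g, h}): φ is false.
  f (successors {b, c, e, f, h}): φ is false.
  g (successors {a, b, c, f, g}): φ is false.
  h (successors {a, b, c, d, e, f, g, h}): φ is false.
For instance, at a:
  At a: Box (p or q) requires p or q at every successor {a, b, c, e, f, g, h}.
    p or q fails at b, so Box (p or q) is false at a.
Satisfying worlds: none.

0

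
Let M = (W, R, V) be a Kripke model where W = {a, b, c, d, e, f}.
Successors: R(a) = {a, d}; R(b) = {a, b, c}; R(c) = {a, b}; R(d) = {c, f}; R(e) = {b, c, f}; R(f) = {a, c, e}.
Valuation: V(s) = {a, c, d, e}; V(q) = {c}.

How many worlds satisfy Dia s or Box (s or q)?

6

Let φ = Dia s or Box (s or q). Evaluate φ at each world:
  a (successors {a, d}): φ is true.
  b (successors {a, b, c}): φ is true.
  c (successors {a, b}): φ is true.
  d (successors {c, f}): φ is true.
  e (successors {b, c, f}): φ is true.
  f (successors {a, c, e}): φ is true.
For instance, at c:
  At c: Dia s is true, Box (s or q) is false, so Dia s or Box (s or q) is true.
    At c: Dia s requires s at some successor in {a, b}.
      s holds at a, so Dia s is true at c.
    At c: Box (s or q) requires s or q at every successor {a, b}.
      s or q fails at b, so Box (s or q) is false at c.
Satisfying worlds: {a, b, c, d, e, f}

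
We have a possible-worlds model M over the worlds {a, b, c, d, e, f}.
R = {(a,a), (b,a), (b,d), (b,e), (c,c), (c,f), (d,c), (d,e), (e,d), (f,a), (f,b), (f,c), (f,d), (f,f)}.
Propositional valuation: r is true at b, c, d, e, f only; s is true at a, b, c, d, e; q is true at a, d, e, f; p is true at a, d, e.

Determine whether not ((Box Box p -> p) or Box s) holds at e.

At e: (Box Box p -> p) or Box s is true, so not ((Box Box p -> p) or Box s) is false.
  At e: Box Box p -> p is true, Box s is true, so (Box Box p -> p) or Box s is true.
    At e: Box Box p is false, p is true, so Box Box p -> p is true.
      At e: Box Box p requires Box p at every successor {d}.
        Box p fails at d, so Box Box p is false at e.
    At e: Box s requires s at every successor {d}.
      At d: s is true.
    So Box s is true at e.

No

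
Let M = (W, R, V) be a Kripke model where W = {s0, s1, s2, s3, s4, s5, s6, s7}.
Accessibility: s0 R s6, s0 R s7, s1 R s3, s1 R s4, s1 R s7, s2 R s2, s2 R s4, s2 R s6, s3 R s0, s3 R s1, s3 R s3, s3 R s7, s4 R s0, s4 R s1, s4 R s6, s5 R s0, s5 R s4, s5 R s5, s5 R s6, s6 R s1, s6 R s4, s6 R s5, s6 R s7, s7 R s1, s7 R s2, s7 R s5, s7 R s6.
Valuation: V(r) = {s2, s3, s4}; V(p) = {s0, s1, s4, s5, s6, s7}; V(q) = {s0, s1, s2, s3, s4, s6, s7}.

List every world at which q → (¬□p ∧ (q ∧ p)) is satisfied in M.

Let φ = q → (¬□p ∧ (q ∧ p)). Evaluate φ at each world:
  s0 (successors {s6, s7}): φ is false.
  s1 (successors {s3, s4, s7}): φ is true.
  s2 (successors {s2, s4, s6}): φ is false.
  s3 (successors {s0, s1, s3, s7}): φ is false.
  s4 (successors {s0, s1, s6}): φ is false.
  s5 (successors {s0, s4, s5, s6}): φ is true.
  s6 (successors {s1, s4, s5, s7}): φ is false.
  s7 (successors {s1, s2, s5, s6}): φ is true.
For instance, at s7:
  At s7: q is true, ¬□p ∧ (q ∧ p) is true, so q → (¬□p ∧ (q ∧ p)) is true.
    At s7: ¬□p is true, q ∧ p is true, so ¬□p ∧ (q ∧ p) is true.
      At s7: □p is false, so ¬□p is true.
Satisfying worlds: {s1, s5, s7}

s1, s5, s7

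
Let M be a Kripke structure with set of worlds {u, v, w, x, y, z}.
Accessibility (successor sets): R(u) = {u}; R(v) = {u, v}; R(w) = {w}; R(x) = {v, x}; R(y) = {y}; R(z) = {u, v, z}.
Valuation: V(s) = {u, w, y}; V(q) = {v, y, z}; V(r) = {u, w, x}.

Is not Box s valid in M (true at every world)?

No

Let φ = not Box s. Evaluate φ at each world:
  u (successors {u}): φ is false.
  v (successors {u, v}): φ is true.
  w (successors {w}): φ is false.
  x (successors {v, x}): φ is true.
  y (successors {y}): φ is false.
  z (successors {u, v, z}): φ is true.
Detail at u (counterexample):
  At u: Box s is true, so not Box s is false.
    At u: Box s requires s at every successor {u}.
      At u: s is true.
    So Box s is true at u.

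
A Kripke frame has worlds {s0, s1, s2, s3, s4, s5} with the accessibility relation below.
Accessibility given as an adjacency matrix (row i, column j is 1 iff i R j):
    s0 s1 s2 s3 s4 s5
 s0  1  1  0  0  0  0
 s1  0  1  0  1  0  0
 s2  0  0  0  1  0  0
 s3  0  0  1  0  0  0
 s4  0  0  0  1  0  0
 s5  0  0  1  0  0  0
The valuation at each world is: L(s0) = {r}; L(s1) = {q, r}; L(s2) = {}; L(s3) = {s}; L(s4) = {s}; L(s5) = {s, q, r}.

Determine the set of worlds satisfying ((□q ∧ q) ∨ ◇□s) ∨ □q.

s3, s5

Let φ = ((□q ∧ q) ∨ ◇□s) ∨ □q. Evaluate φ at each world:
  s0 (successors {s0, s1}): φ is false.
  s1 (successors {s1, s3}): φ is false.
  s2 (successors {s3}): φ is false.
  s3 (successors {s2}): φ is true.
  s4 (successors {s3}): φ is false.
  s5 (successors {s2}): φ is true.
For instance, at s0:
  At s0: (□q ∧ q) ∨ ◇□s is false, □q is false, so ((□q ∧ q) ∨ ◇□s) ∨ □q is false.
    At s0: □q ∧ q is false, ◇□s is false, so (□q ∧ q) ∨ ◇□s is false.
      At s0: □q is false, q is false, so □q ∧ q is false.
      At s0: ◇□s requires □s at some successor in {s0, s1}.
        At s0: □s is false.
        At s1: □s is false.
      So ◇□s is false at s0.
    At s0: □q requires q at every successor {s0, s1}.
      q fails at s0, so □q is false at s0.
Satisfying worlds: {s3, s5}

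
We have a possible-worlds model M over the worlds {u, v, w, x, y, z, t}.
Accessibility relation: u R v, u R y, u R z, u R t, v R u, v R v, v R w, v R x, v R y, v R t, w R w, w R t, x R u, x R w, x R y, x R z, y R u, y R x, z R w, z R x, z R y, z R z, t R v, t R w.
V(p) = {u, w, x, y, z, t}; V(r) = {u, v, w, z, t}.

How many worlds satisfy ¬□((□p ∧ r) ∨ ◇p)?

Recall that □ψ holds at a world iff ψ holds at every accessible world, and ◇ψ holds iff ψ holds at some accessible world.
Let φ = ¬□((□p ∧ r) ∨ ◇p). Evaluate φ at each world:
  u (successors {v, y, z, t}): φ is false.
  v (successors {u, v, w, x, y, t}): φ is false.
  w (successors {w, t}): φ is false.
  x (successors {u, w, y, z}): φ is false.
  y (successors {u, x}): φ is false.
  z (successors {w, x, y, z}): φ is false.
  t (successors {v, w}): φ is false.
For instance, at x:
  At x: □((□p ∧ r) ∨ ◇p) is true, so ¬□((□p ∧ r) ∨ ◇p) is false.
    At x: □((□p ∧ r) ∨ ◇p) requires (□p ∧ r) ∨ ◇p at every successor {u, w, y, z}.
      At u: (□p ∧ r) ∨ ◇p is true.
      At w: (□p ∧ r) ∨ ◇p is true.
      At y: (□p ∧ r) ∨ ◇p is true.
      At z: (□p ∧ r) ∨ ◇p is true.
    So □((□p ∧ r) ∨ ◇p) is true at x.
Satisfying worlds: none.

0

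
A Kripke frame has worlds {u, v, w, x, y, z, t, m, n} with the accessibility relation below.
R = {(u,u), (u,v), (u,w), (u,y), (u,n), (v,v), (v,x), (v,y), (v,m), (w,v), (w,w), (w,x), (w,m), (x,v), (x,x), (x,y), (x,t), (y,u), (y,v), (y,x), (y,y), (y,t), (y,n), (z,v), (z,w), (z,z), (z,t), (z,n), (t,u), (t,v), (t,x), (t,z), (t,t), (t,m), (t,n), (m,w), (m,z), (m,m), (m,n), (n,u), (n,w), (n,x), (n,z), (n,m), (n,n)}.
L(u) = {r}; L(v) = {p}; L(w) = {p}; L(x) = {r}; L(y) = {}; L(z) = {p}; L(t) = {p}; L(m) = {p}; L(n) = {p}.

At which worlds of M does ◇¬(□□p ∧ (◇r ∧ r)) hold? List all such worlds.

Let φ = ◇¬(□□p ∧ (◇r ∧ r)). Evaluate φ at each world:
  u (successors {u, v, w, y, n}): φ is true.
  v (successors {v, x, y, m}): φ is true.
  w (successors {v, w, x, m}): φ is true.
  x (successors {v, x, y, t}): φ is true.
  y (successors {u, v, x, y, t, n}): φ is true.
  z (successors {v, w, z, t, n}): φ is true.
  t (successors {u, v, x, z, t, m, n}): φ is true.
  m (successors {w, z, m, n}): φ is true.
  n (successors {u, w, x, z, m, n}): φ is true.
For instance, at z:
  At z: ◇¬(□□p ∧ (◇r ∧ r)) requires ¬(□□p ∧ (◇r ∧ r)) at some successor in {v, w, z, t, n}.
    ¬(□□p ∧ (◇r ∧ r)) holds at v, so ◇¬(□□p ∧ (◇r ∧ r)) is true at z.
      At v: □□p ∧ (◇r ∧ r) is false, so ¬(□□p ∧ (◇r ∧ r)) is true.
Satisfying worlds: {u, v, w, x, y, z, t, m, n}

u, v, w, x, y, z, t, m, n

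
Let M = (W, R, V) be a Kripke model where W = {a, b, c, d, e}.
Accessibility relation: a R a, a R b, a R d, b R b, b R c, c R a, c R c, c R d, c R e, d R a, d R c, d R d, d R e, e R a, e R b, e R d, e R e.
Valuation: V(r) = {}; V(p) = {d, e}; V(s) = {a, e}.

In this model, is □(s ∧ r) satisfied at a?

No

At a: □(s ∧ r) requires s ∧ r at every successor {a, b, d}.
  s ∧ r fails at a, so □(s ∧ r) is false at a.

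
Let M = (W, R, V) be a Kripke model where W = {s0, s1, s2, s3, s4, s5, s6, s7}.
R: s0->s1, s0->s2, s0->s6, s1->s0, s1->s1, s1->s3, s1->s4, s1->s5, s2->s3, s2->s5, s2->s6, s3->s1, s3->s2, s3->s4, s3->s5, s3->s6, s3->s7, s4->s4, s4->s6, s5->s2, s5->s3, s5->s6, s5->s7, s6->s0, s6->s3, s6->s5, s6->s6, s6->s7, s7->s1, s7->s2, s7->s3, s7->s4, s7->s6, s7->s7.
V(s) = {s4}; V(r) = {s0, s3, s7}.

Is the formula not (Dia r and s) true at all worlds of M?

Let φ = not (Dia r and s). Evaluate φ at each world:
  s0 (successors {s1, s2, s6}): φ is true.
  s1 (successors {s0, s1, s3, s4, s5}): φ is true.
  s2 (successors {s3, s5, s6}): φ is true.
  s3 (successors {s1, s2, s4, s5, s6, s7}): φ is true.
  s4 (successors {s4, s6}): φ is true.
  s5 (successors {s2, s3, s6, s7}): φ is true.
  s6 (successors {s0, s3, s5, s6, s7}): φ is true.
  s7 (successors {s1, s2, s3, s4, s6, s7}): φ is true.
For instance, at s3:
  At s3: Dia r and s is false, so not (Dia r and s) is true.
    At s3: Dia r is true, s is false, so Dia r and s is false.
      At s3: Dia r requires r at some successor in {s1, s2, s4, s5, s6, s7}.
        r holds at s7, so Dia r is true at s3.

Yes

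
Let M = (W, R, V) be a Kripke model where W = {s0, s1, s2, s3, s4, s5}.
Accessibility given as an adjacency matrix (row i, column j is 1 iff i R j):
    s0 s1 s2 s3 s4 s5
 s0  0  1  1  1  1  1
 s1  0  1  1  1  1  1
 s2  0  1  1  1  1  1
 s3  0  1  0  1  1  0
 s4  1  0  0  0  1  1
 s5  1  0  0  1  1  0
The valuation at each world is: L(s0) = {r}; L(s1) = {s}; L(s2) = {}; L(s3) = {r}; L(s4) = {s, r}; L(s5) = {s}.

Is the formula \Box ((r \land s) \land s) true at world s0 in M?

No

At s0: \Box ((r \land s) \land s) requires (r \land s) \land s at every successor {s1, s2, s3, s4, s5}.
  (r \land s) \land s fails at s1, so \Box ((r \land s) \land s) is false at s0.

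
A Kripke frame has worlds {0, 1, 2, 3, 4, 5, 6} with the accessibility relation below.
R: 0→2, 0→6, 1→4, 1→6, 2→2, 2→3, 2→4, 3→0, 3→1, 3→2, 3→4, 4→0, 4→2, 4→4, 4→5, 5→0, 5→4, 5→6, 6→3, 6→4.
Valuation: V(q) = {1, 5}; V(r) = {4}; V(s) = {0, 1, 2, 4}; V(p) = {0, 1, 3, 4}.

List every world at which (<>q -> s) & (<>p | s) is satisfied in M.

Let φ = (<>q -> s) & (<>p | s). Evaluate φ at each world:
  0 (successors {2, 6}): φ is true.
  1 (successors {4, 6}): φ is true.
  2 (successors {2, 3, 4}): φ is true.
  3 (successors {0, 1, 2, 4}): φ is false.
  4 (successors {0, 2, 4, 5}): φ is true.
  5 (successors {0, 4, 6}): φ is true.
  6 (successors {3, 4}): φ is true.
For instance, at 1:
  At 1: <>q -> s is true, <>p | s is true, so (<>q -> s) & (<>p | s) is true.
    At 1: <>q is false, s is true, so <>q -> s is true.
      At 1: <>q requires q at some successor in {4, 6}.
        At 4: q is false.
        At 6: q is false.
      So <>q is false at 1.
    At 1: <>p is true, s is true, so <>p | s is true.
      At 1: <>p requires p at some successor in {4, 6}.
        p holds at 4, so <>p is true at 1.
Satisfying worlds: {0, 1, 2, 4, 5, 6}

0, 1, 2, 4, 5, 6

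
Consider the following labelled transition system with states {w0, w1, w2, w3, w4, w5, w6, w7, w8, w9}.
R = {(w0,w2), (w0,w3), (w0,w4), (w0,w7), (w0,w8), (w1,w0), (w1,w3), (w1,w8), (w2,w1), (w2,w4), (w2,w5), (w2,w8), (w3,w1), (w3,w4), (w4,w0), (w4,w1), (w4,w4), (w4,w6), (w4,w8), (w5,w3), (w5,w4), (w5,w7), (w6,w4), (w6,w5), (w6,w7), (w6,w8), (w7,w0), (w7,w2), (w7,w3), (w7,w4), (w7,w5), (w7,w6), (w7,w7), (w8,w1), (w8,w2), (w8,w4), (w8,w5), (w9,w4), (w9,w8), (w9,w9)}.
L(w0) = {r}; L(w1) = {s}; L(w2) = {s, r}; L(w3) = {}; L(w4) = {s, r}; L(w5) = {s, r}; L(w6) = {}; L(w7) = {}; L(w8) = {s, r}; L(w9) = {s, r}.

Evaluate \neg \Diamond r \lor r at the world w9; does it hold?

Yes

At w9: \neg \Diamond r is false, r is true, so \neg \Diamond r \lor r is true.
  At w9: \Diamond r is true, so \neg \Diamond r is false.
    At w9: \Diamond r requires r at some successor in {w4, w8, w9}.
      r holds at w4, so \Diamond r is true at w9.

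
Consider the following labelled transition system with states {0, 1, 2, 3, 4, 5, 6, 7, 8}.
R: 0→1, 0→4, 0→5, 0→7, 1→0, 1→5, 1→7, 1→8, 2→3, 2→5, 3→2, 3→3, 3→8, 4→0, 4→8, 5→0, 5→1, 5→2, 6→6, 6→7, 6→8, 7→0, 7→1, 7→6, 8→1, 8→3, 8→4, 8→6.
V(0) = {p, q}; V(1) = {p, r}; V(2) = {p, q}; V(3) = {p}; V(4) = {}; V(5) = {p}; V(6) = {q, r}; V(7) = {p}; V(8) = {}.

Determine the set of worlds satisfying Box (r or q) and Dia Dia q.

Recall that Box ψ holds at a world iff ψ holds at every accessible world, and Dia ψ holds iff ψ holds at some accessible world.
Let φ = Box (r or q) and Dia Dia q. Evaluate φ at each world:
  0 (successors {1, 4, 5, 7}): φ is false.
  1 (successors {0, 5, 7, 8}): φ is false.
  2 (successors {3, 5}): φ is false.
  3 (successors {2, 3, 8}): φ is false.
  4 (successors {0, 8}): φ is false.
  5 (successors {0, 1, 2}): φ is true.
  6 (successors {6, 7, 8}): φ is false.
  7 (successors {0, 1, 6}): φ is true.
  8 (successors {1, 3, 4, 6}): φ is false.
For instance, at 5:
  At 5: Box (r or q) is true, Dia Dia q is true, so Box (r or q) and Dia Dia q is true.
    At 5: Box (r or q) requires r or q at every successor {0, 1, 2}.
      At 0: r or q is true.
      At 1: r or q is true.
      At 2: r or q is true.
    So Box (r or q) is true at 5.
    At 5: Dia Dia q requires Dia q at some successor in {0, 1, 2}.
      Dia q holds at 1, so Dia Dia q is true at 5.
Satisfying worlds: {5, 7}

5, 7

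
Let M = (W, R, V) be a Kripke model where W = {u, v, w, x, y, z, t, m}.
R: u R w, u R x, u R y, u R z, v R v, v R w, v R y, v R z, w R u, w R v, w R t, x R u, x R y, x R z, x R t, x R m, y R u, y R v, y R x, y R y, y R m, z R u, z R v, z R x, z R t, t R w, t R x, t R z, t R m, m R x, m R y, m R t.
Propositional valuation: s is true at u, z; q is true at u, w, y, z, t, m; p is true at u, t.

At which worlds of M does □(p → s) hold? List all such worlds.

Let φ = □(p → s). Evaluate φ at each world:
  u (successors {w, x, y, z}): φ is true.
  v (successors {v, w, y, z}): φ is true.
  w (successors {u, v, t}): φ is false.
  x (successors {u, y, z, t, m}): φ is false.
  y (successors {u, v, x, y, m}): φ is true.
  z (successors {u, v, x, t}): φ is false.
  t (successors {w, x, z, m}): φ is true.
  m (successors {x, y, t}): φ is false.
For instance, at u:
  At u: □(p → s) requires p → s at every successor {w, x, y, z}.
    At w: p → s is true.
    At x: p → s is true.
    At y: p → s is true.
    At z: p → s is true.
  So □(p → s) is true at u.
Satisfying worlds: {u, v, y, t}

u, v, y, t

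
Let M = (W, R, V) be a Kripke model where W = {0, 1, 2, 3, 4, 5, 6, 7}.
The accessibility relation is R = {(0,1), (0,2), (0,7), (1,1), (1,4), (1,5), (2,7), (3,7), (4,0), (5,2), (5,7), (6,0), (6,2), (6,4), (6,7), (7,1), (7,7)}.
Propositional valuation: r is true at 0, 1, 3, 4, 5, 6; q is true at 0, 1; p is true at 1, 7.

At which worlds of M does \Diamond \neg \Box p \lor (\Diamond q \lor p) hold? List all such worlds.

Recall that \Box ψ holds at a world iff ψ holds at every accessible world, and \Diamond ψ holds iff ψ holds at some accessible world.
Let φ = \Diamond \neg \Box p \lor (\Diamond q \lor p). Evaluate φ at each world:
  0 (successors {1, 2, 7}): φ is true.
  1 (successors {1, 4, 5}): φ is true.
  2 (successors {7}): φ is false.
  3 (successors {7}): φ is false.
  4 (successors {0}): φ is true.
  5 (successors {2, 7}): φ is false.
  6 (successors {0, 2, 4, 7}): φ is true.
  7 (successors {1, 7}): φ is true.
For instance, at 2:
  At 2: \Diamond \neg \Box p is false, \Diamond q \lor p is false, so \Diamond \neg \Box p \lor (\Diamond q \lor p) is false.
    At 2: \Diamond \neg \Box p requires \neg \Box p at some successor in {7}.
      At 7: \neg \Box p is false.
    So \Diamond \neg \Box p is false at 2.
    At 2: \Diamond q is false, p is false, so \Diamond q \lor p is false.
      At 2: \Diamond q requires q at some successor in {7}.
        At 7: q is false.
      So \Diamond q is false at 2.
Satisfying worlds: {0, 1, 4, 6, 7}

0, 1, 4, 6, 7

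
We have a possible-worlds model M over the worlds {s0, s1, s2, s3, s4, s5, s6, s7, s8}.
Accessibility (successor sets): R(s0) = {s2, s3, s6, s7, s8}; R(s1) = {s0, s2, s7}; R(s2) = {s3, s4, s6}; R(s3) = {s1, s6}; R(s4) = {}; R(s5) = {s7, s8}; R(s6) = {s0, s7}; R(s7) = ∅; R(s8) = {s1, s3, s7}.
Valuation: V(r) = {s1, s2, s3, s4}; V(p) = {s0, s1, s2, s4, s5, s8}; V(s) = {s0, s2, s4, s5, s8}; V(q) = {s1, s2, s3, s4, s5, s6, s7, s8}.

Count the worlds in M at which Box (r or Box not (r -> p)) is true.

3

Recall that Box ψ holds at a world iff ψ holds at every accessible world, and Dia ψ holds iff ψ holds at some accessible world.
Let φ = Box (r or Box not (r -> p)). Evaluate φ at each world:
  s0 (successors {s2, s3, s6, s7, s8}): φ is false.
  s1 (successors {s0, s2, s7}): φ is false.
  s2 (successors {s3, s4, s6}): φ is false.
  s3 (successors {s1, s6}): φ is false.
  s4 (successors ∅): φ is true.
  s5 (successors {s7, s8}): φ is false.
  s6 (successors {s0, s7}): φ is false.
  s7 (successors ∅): φ is true.
  s8 (successors {s1, s3, s7}): φ is true.
For instance, at s8:
  At s8: Box (r or Box not (r -> p)) requires r or Box not (r -> p) at every successor {s1, s3, s7}.
      At s1: r is true, Box not (r -> p) is false, so r or Box not (r -> p) is true.
      At s3: r is true, Box not (r -> p) is false, so r or Box not (r -> p) is true.
      At s7: r is false, Box not (r -> p) is true, so r or Box not (r -> p) is true.
  So Box (r or Box not (r -> p)) is true at s8.
Satisfying worlds: {s4, s7, s8}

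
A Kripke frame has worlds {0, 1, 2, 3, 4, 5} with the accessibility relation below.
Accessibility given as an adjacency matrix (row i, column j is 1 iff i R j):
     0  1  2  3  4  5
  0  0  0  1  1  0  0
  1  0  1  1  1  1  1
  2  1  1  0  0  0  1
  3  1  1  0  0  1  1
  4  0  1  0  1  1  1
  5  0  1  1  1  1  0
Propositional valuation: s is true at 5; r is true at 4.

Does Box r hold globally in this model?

No

Let φ = Box r. Evaluate φ at each world:
  0 (successors {2, 3}): φ is false.
  1 (successors {1, 2, 3, 4, 5}): φ is false.
  2 (successors {0, 1, 5}): φ is false.
  3 (successors {0, 1, 4, 5}): φ is false.
  4 (successors {1, 3, 4, 5}): φ is false.
  5 (successors {1, 2, 3, 4}): φ is false.
Detail at 0 (counterexample):
  At 0: Box r requires r at every successor {2, 3}.
    r fails at 2, so Box r is false at 0.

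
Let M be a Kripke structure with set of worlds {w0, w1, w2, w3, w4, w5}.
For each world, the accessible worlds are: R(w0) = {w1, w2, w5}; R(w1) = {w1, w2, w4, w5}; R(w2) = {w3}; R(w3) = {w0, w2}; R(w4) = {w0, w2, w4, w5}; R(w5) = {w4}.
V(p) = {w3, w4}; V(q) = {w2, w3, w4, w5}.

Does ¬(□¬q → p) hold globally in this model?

Let φ = ¬(□¬q → p). Evaluate φ at each world:
  w0 (successors {w1, w2, w5}): φ is false.
  w1 (successors {w1, w2, w4, w5}): φ is false.
  w2 (successors {w3}): φ is false.
  w3 (successors {w0, w2}): φ is false.
  w4 (successors {w0, w2, w4, w5}): φ is false.
  w5 (successors {w4}): φ is false.
Detail at w0 (counterexample):
  At w0: □¬q → p is true, so ¬(□¬q → p) is false.
    At w0: □¬q is false, p is false, so □¬q → p is true.
      At w0: □¬q requires ¬q at every successor {w1, w2, w5}.
        ¬q fails at w2, so □¬q is false at w0.

No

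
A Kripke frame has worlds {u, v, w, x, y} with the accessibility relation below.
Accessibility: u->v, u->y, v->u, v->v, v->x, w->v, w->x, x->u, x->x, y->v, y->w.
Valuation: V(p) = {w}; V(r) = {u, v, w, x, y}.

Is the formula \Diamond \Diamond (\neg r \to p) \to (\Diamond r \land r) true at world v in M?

Yes

At v: \Diamond \Diamond (\neg r \to p) is true, \Diamond r \land r is true, so \Diamond \Diamond (\neg r \to p) \to (\Diamond r \land r) is true.
  At v: \Diamond \Diamond (\neg r \to p) requires \Diamond (\neg r \to p) at some successor in {u, v, x}.
    \Diamond (\neg r \to p) holds at u, so \Diamond \Diamond (\neg r \to p) is true at v.
      At u: \Diamond (\neg r \to p) requires \neg r \to p at some successor in {v, y}.
        \neg r \to p holds at v, so \Diamond (\neg r \to p) is true at u.
  At v: \Diamond r is true, r is true, so \Diamond r \land r is true.
    At v: \Diamond r requires r at some successor in {u, v, x}.
      r holds at u, so \Diamond r is true at v.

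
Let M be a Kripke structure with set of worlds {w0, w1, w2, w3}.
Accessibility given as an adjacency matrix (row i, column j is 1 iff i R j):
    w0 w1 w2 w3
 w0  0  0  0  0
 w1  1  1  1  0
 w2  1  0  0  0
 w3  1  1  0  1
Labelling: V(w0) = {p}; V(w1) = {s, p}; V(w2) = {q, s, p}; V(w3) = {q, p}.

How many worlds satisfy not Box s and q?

2

Let φ = not Box s and q. Evaluate φ at each world:
  w0 (successors ∅): φ is false.
  w1 (successors {w0, w1, w2}): φ is false.
  w2 (successors {w0}): φ is true.
  w3 (successors {w0, w1, w3}): φ is true.
For instance, at w3:
  At w3: not Box s is true, q is true, so not Box s and q is true.
    At w3: Box s is false, so not Box s is true.
      At w3: Box s requires s at every successor {w0, w1, w3}.
        s fails at w0, so Box s is false at w3.
Satisfying worlds: {w2, w3}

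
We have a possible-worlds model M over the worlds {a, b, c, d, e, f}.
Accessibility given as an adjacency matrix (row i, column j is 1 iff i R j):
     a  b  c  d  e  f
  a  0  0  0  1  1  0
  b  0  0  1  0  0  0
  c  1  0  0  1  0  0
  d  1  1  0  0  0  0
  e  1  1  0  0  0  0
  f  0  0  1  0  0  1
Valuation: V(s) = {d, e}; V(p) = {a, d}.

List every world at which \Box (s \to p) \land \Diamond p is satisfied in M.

Let φ = \Box (s \to p) \land \Diamond p. Evaluate φ at each world:
  a (successors {d, e}): φ is false.
  b (successors {c}): φ is false.
  c (successors {a, d}): φ is true.
  d (successors {a, b}): φ is true.
  e (successors {a, b}): φ is true.
  f (successors {c, f}): φ is false.
For instance, at f:
  At f: \Box (s \to p) is true, \Diamond p is false, so \Box (s \to p) \land \Diamond p is false.
    At f: \Box (s \to p) requires s \to p at every successor {c, f}.
      At c: s \to p is true.
      At f: s \to p is true.
    So \Box (s \to p) is true at f.
    At f: \Diamond p requires p at some successor in {c, f}.
      At c: p is false.
      At f: p is false.
    So \Diamond p is false at f.
Satisfying worlds: {c, d, e}

c, d, e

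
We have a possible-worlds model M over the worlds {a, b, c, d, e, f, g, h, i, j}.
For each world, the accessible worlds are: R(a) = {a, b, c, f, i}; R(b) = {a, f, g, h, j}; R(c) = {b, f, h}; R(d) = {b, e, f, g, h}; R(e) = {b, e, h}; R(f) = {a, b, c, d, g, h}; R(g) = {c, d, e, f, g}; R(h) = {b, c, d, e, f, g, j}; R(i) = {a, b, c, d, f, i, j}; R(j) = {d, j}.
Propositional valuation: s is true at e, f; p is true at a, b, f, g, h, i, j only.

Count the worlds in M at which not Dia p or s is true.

Let φ = not Dia p or s. Evaluate φ at each world:
  a (successors {a, b, c, f, i}): φ is false.
  b (successors {a, f, g, h, j}): φ is false.
  c (successors {b, f, h}): φ is false.
  d (successors {b, e, f, g, h}): φ is false.
  e (successors {b, e, h}): φ is true.
  f (successors {a, b, c, d, g, h}): φ is true.
  g (successors {c, d, e, f, g}): φ is false.
  h (successors {b, c, d, e, f, g, j}): φ is false.
  i (successors {a, b, c, d, f, i, j}): φ is false.
  j (successors {d, j}): φ is false.
For instance, at j:
  At j: not Dia p is false, s is false, so not Dia p or s is false.
    At j: Dia p is true, so not Dia p is false.
      At j: Dia p requires p at some successor in {d, j}.
        p holds at j, so Dia p is true at j.
Satisfying worlds: {e, f}

2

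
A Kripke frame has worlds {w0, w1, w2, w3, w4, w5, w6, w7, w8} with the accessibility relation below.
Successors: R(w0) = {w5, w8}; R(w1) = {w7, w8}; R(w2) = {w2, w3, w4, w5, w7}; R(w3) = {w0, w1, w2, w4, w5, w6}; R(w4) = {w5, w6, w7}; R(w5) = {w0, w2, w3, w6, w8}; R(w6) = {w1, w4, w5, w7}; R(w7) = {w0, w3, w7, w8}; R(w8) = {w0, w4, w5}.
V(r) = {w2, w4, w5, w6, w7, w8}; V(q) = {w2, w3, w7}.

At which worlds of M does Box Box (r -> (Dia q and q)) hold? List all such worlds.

none

Recall that Box ψ holds at a world iff ψ holds at every accessible world, and Dia ψ holds iff ψ holds at some accessible world.
Let φ = Box Box (r -> (Dia q and q)). Evaluate φ at each world:
  w0 (successors {w5, w8}): φ is false.
  w1 (successors {w7, w8}): φ is false.
  w2 (successors {w2, w3, w4, w5, w7}): φ is false.
  w3 (successors {w0, w1, w2, w4, w5, w6}): φ is false.
  w4 (successors {w5, w6, w7}): φ is false.
  w5 (successors {w0, w2, w3, w6, w8}): φ is false.
  w6 (successors {w1, w4, w5, w7}): φ is false.
  w7 (successors {w0, w3, w7, w8}): φ is false.
  w8 (successors {w0, w4, w5}): φ is false.
For instance, at w0:
  At w0: Box Box (r -> (Dia q and q)) requires Box (r -> (Dia q and q)) at every successor {w5, w8}.
    Box (r -> (Dia q and q)) fails at w5, so Box Box (r -> (Dia q and q)) is false at w0.
      At w5: Box (r -> (Dia q and q)) requires r -> (Dia q and q) at every successor {w0, w2, w3, w6, w8}.
        r -> (Dia q and q) fails at w6, so Box (r -> (Dia q and q)) is false at w5.
Satisfying worlds: none.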